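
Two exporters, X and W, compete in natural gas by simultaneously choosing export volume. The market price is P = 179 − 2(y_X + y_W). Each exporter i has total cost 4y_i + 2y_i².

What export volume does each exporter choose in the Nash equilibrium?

Exporter X's profit: π = y_X(179 − 2(y_X + y_W)) − 4y_X − 2y_X².
∂π/∂y_X = 175 − 8y_X − 2y_W = 0, so y_X = 21.875 − 0.25y_W.
The game is symmetric, so in equilibrium y_W = y_X: the reaction function gives 1.25y_X = 21.875, hence y_X = 17.5.

17.5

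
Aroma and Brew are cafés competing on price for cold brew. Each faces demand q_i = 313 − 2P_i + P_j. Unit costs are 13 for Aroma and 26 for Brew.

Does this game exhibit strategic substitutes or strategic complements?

strategic complements

Aroma's profit: π = (P_{Aroma} − 13)(313 − 2P_{Aroma} + P_{Brew}).
∂π/∂P_{Aroma} = 339 − 4P_{Aroma} + P_{Brew} = 0 ⇒ P_{Aroma} = 84.75 + 0.25P_{Brew}.
The best-response slope dP_{Aroma}/dP_{Brew} = 0.25 > 0: the reaction function is upward-sloping, so the choices are strategic complements.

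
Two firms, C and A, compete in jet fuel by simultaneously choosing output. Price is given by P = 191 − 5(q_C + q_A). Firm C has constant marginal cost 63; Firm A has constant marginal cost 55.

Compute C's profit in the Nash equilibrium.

320

Firm C's profit: π = q_C(191 − 5(q_C + q_A)) − 63q_C.
∂π/∂q_C = 128 − 10q_C − 5q_A = 0, so q_C = 12.8 − 0.5q_A.
By the same steps for A: q_A = 13.6 − 0.5q_C.
Substituting the second reaction function into the first: q_C = 12.8 − 0.5(13.6 − 0.5q_C), which gives 0.75q_C = 6 ⇒ q_C = 8.
Then q_A = 13.6 − 0.5·8 = 9.6.
Price P = 191 − 5·17.6 = 103.
C's profit: (103 − 63)·8 = 320.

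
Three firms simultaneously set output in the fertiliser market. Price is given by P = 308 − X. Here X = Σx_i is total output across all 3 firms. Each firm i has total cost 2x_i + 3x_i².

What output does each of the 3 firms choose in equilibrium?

30.6

A representative firm's profit is π_i = x_i(308 − X) − 2x_i − 3x_i², with X = x_i + Σ_{j≠i} x_j.
First-order condition: 306 − 8x_i − Σ_{j≠i} x_j = 0.
With identical firms, set every x_j = x: then 306 − 8x − 2x = 0, i.e. x = 306/10 = 30.6.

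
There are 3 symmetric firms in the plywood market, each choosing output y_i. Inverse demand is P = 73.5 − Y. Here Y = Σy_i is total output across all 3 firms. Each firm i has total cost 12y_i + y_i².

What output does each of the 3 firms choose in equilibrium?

A representative firm's profit is π_i = y_i(73.5 − Y) − 12y_i − y_i², with Y = y_i + Σ_{j≠i} y_j.
First-order condition: 61.5 − 4y_i − Σ_{j≠i} y_j = 0.
Imposing symmetry (y_j = y for all j) turns Σ_{j≠i} y_j into 2y, so 61.5 = 6y and y = 10.25.

10.25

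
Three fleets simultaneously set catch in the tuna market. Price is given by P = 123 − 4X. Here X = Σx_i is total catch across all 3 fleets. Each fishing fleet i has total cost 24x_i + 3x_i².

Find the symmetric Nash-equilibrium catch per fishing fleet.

4.5

A representative fishing fleet's profit is π_i = x_i(123 − 4X) − 24x_i − 3x_i², with X = x_i + Σ_{j≠i} x_j.
First-order condition: 99 − 14x_i − 4Σ_{j≠i} x_j = 0.
Imposing symmetry (x_j = x for all j) turns Σ_{j≠i} x_j into 2x, so 99 = 22x and x = 4.5.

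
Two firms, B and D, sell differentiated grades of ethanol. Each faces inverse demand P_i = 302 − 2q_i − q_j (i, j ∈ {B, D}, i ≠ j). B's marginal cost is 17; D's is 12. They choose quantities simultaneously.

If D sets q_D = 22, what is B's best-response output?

Firm B's profit: π = q_B(302 − 2q_B − q_D) − 17q_B.
∂π/∂q_B = 285 − 4q_B − q_D = 0 ⇒ q_B = 71.25 − 0.25q_D.
At q_D = 22: q_B = 71.25 − 0.25·22 = 65.75.

65.75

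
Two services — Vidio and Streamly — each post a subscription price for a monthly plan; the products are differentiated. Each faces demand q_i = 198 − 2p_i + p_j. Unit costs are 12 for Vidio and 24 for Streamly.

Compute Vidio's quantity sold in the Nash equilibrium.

127.2

Vidio's profit: π = (p_{Vidio} − 12)(198 − 2p_{Vidio} + p_{Streamly}).
∂π/∂p_{Vidio} = 222 − 4p_{Vidio} + p_{Streamly} = 0 ⇒ p_{Vidio} = 55.5 + 0.25p_{Streamly}.
Similarly p_{Streamly} = 61.5 + 0.25p_{Vidio}.
Solving the two reaction functions simultaneously: (1 − (0.25)(0.25))p_{Vidio} = 55.5 + 0.25·61.5, so 0.9375p_{Vidio} = 70.875 and p_{Vidio} = 75.6.
Then p_{Streamly} = 61.5 + 0.25·75.6 = 80.4.
q_{Vidio} = 198 − 2·75.6 + 80.4 = 127.2.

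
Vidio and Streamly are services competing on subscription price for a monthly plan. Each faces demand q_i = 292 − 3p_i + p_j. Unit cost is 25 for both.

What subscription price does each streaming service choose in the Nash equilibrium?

73.4

Vidio's profit: π = (p_{Vidio} − 25)(292 − 3p_{Vidio} + p_{Streamly}).
∂π/∂p_{Vidio} = 367 − 6p_{Vidio} + p_{Streamly} = 0 ⇒ p_{Vidio} = 367/6 + (1/6)p_{Streamly}.
Setting p_{Vidio} = p_{Streamly} in the reaction function: p_{Vidio} = 367/6 + (1/6)p_{Vidio}, so p_{Vidio} = (367/6) / (5/6) = 73.4.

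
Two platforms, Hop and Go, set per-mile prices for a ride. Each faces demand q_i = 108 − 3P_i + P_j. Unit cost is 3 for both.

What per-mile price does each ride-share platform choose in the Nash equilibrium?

23.4

Hop's profit: π = (P_{Hop} − 3)(108 − 3P_{Hop} + P_{Go}).
∂π/∂P_{Hop} = 117 − 6P_{Hop} + P_{Go} = 0 ⇒ P_{Hop} = 19.5 + (1/6)P_{Go}.
Setting P_{Hop} = P_{Go} in the reaction function: P_{Hop} = 19.5 + (1/6)P_{Hop}, so P_{Hop} = 19.5 / (5/6) = 23.4.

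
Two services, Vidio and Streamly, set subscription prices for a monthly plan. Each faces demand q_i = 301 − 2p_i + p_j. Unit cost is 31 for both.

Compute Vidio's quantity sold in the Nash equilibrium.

180

Vidio's profit: π = (p_{Vidio} − 31)(301 − 2p_{Vidio} + p_{Streamly}).
∂π/∂p_{Vidio} = 363 − 4p_{Vidio} + p_{Streamly} = 0 ⇒ p_{Vidio} = 90.75 + 0.25p_{Streamly}.
By symmetry p_{Streamly} = p_{Vidio}; substituting into the reaction function, 0.75p_{Vidio} = 90.75 and p_{Vidio} = 121.
q_{Vidio} = 301 − 2·121 + 121 = 180.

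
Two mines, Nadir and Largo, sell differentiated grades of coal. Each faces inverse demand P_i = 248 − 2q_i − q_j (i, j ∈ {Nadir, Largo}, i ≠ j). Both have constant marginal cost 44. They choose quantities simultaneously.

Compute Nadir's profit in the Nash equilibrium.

3329.28

Mine Nadir's profit: π = q_{Nadir}(248 − 2q_{Nadir} − q_{Largo}) − 44q_{Nadir}.
∂π/∂q_{Nadir} = 204 − 4q_{Nadir} − q_{Largo} = 0 ⇒ q_{Nadir} = 51 − 0.25q_{Largo}.
The game is symmetric, so in equilibrium q_{Largo} = q_{Nadir}: the reaction function gives 1.25q_{Nadir} = 51, hence q_{Nadir} = 40.8.
P_{Nadir} = 248 − 2·40.8 − 40.8 = 125.6.
Profit = (125.6 − 44)·40.8 = 3329.28.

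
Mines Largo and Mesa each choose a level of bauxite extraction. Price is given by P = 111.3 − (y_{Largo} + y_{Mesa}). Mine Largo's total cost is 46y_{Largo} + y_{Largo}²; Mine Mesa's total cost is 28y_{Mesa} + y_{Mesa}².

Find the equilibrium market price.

81.58

Mine Largo's profit: π = y_{Largo}(111.3 − (y_{Largo} + y_{Mesa})) − 46y_{Largo} − y_{Largo}².
∂π/∂y_{Largo} = 65.3 − 4y_{Largo} − y_{Mesa} = 0, so y_{Largo} = 16.325 − 0.25y_{Mesa}.
By the same steps for Mesa: y_{Mesa} = 20.825 − 0.25y_{Largo}.
Plugging y_{Mesa} into Largo's best response: y_{Largo} = 16.325 − 0.25(20.825 − 0.25y_{Largo}) ⇒ 0.9375y_{Largo} = 1779/160, so y_{Largo} = 11.86.
Then y_{Mesa} = 20.825 − 0.25·11.86 = 17.86.
Equilibrium price: P = 111.3 − 29.72 = 81.58.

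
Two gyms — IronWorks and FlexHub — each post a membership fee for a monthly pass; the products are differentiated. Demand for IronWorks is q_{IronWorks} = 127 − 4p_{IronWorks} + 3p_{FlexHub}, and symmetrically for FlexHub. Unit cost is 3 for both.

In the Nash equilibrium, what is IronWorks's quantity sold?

99.2

IronWorks's profit: π = (p_{IronWorks} − 3)(127 − 4p_{IronWorks} + 3p_{FlexHub}).
∂π/∂p_{IronWorks} = 139 − 8p_{IronWorks} + 3p_{FlexHub} = 0 ⇒ p_{IronWorks} = 17.375 + 0.375p_{FlexHub}.
The game is symmetric, so in equilibrium p_{FlexHub} = p_{IronWorks}: the reaction function gives 0.625p_{IronWorks} = 17.375, hence p_{IronWorks} = 27.8.
q_{IronWorks} = 127 − 4·27.8 + 3·27.8 = 99.2.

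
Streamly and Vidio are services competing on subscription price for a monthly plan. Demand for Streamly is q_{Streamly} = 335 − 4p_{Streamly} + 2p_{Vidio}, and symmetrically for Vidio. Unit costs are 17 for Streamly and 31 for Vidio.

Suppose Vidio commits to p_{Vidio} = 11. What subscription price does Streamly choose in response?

53.125

Streamly's profit: π = (p_{Streamly} − 17)(335 − 4p_{Streamly} + 2p_{Vidio}).
∂π/∂p_{Streamly} = 403 − 8p_{Streamly} + 2p_{Vidio} = 0 ⇒ p_{Streamly} = 50.375 + 0.25p_{Vidio}.
At p_{Vidio} = 11: p_{Streamly} = 50.375 + 0.25·11 = 53.125.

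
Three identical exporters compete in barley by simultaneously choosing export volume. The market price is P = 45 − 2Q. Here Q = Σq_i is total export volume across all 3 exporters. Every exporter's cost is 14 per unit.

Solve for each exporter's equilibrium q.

3.875

A representative exporter's profit is π_i = q_i(45 − 2Q) − 14q_i, with Q = q_i + Σ_{j≠i} q_j.
First-order condition: 31 − 4q_i − 2Σ_{j≠i} q_j = 0.
Imposing symmetry (q_j = q for all j) turns Σ_{j≠i} q_j into 2q, so 31 = 8q and q = 3.875.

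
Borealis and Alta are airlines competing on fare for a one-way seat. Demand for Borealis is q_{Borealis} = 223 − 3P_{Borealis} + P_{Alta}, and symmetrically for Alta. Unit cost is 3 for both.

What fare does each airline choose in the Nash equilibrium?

46.4

Borealis's profit: π = (P_{Borealis} − 3)(223 − 3P_{Borealis} + P_{Alta}).
∂π/∂P_{Borealis} = 232 − 6P_{Borealis} + P_{Alta} = 0 ⇒ P_{Borealis} = 116/3 + (1/6)P_{Alta}.
The game is symmetric, so in equilibrium P_{Alta} = P_{Borealis}: the reaction function gives (5/6)P_{Borealis} = 116/3, hence P_{Borealis} = 46.4.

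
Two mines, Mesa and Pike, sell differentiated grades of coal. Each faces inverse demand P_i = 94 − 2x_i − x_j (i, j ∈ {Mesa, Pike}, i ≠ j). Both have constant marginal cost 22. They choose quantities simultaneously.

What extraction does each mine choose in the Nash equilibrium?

14.4

Mine Mesa's profit: π = x_{Mesa}(94 − 2x_{Mesa} − x_{Pike}) − 22x_{Mesa}.
∂π/∂x_{Mesa} = 72 − 4x_{Mesa} − x_{Pike} = 0 ⇒ x_{Mesa} = 18 − 0.25x_{Pike}.
The game is symmetric, so in equilibrium x_{Pike} = x_{Mesa}: the reaction function gives 1.25x_{Mesa} = 18, hence x_{Mesa} = 14.4.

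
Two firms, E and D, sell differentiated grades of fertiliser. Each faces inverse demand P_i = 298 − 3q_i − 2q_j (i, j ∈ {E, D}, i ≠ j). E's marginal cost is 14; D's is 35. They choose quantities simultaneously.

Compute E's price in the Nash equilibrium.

Firm E's profit: π = q_E(298 − 3q_E − 2q_D) − 14q_E.
∂π/∂q_E = 284 − 6q_E − 2q_D = 0 ⇒ q_E = 142/3 − (1/3)q_D.
Similarly q_D = 263/6 − (1/3)q_E.
Solving the two reaction functions simultaneously: (1 − (−1/3)(−1/3))q_E = 142/3 − (1/3)·(263/6), so (8/9)q_E = 589/18 and q_E = 36.8125.
Then q_D = 263/6 − (1/3)·36.8125 = 31.5625.
P_E = 298 − 3·36.8125 − 2·31.5625 = 124.4375.

124.4375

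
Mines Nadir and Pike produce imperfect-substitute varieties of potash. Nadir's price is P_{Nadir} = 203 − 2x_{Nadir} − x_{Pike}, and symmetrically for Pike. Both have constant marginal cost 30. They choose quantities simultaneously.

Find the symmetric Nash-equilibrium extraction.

Mine Nadir's profit: π = x_{Nadir}(203 − 2x_{Nadir} − x_{Pike}) − 30x_{Nadir}.
∂π/∂x_{Nadir} = 173 − 4x_{Nadir} − x_{Pike} = 0 ⇒ x_{Nadir} = 43.25 − 0.25x_{Pike}.
The game is symmetric, so in equilibrium x_{Pike} = x_{Nadir}: the reaction function gives 1.25x_{Nadir} = 43.25, hence x_{Nadir} = 34.6.

34.6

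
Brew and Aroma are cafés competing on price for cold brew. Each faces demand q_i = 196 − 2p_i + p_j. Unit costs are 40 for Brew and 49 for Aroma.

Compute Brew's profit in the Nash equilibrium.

5660.48

Brew's profit: π = (p_{Brew} − 40)(196 − 2p_{Brew} + p_{Aroma}).
∂π/∂p_{Brew} = 276 − 4p_{Brew} + p_{Aroma} = 0 ⇒ p_{Brew} = 69 + 0.25p_{Aroma}.
Similarly p_{Aroma} = 73.5 + 0.25p_{Brew}.
Solving the two reaction functions simultaneously: (1 − (0.25)(0.25))p_{Brew} = 69 + 0.25·73.5, so 0.9375p_{Brew} = 87.375 and p_{Brew} = 93.2.
Then p_{Aroma} = 73.5 + 0.25·93.2 = 96.8.
q_{Brew} = 196 − 2·93.2 + 96.8 = 106.4.
Profit = (93.2 − 40)·106.4 = 5660.48.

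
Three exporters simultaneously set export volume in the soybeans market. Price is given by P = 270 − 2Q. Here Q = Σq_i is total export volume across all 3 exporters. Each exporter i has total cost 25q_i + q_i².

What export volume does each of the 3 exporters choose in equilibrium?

A representative exporter's profit is π_i = q_i(270 − 2Q) − 25q_i − q_i², with Q = q_i + Σ_{j≠i} q_j.
First-order condition: 245 − 6q_i − 2Σ_{j≠i} q_j = 0.
In a symmetric equilibrium every exporter chooses the same q, so Σ_{j≠i} q_j = 2q. The condition becomes 245 − 10q = 0, giving q = 245/10 = 24.5.

24.5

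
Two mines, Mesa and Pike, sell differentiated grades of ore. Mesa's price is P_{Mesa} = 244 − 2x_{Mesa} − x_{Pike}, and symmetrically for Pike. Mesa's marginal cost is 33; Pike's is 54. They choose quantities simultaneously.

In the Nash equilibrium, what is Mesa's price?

120.2

Mine Mesa's profit: π = x_{Mesa}(244 − 2x_{Mesa} − x_{Pike}) − 33x_{Mesa}.
∂π/∂x_{Mesa} = 211 − 4x_{Mesa} − x_{Pike} = 0 ⇒ x_{Mesa} = 52.75 − 0.25x_{Pike}.
Similarly x_{Pike} = 47.5 − 0.25x_{Mesa}.
Plugging x_{Pike} into Mesa's best response: x_{Mesa} = 52.75 − 0.25(47.5 − 0.25x_{Mesa}) ⇒ 0.9375x_{Mesa} = 40.875, so x_{Mesa} = 43.6.
Then x_{Pike} = 47.5 − 0.25·43.6 = 36.6.
P_{Mesa} = 244 − 2·43.6 − 36.6 = 120.2.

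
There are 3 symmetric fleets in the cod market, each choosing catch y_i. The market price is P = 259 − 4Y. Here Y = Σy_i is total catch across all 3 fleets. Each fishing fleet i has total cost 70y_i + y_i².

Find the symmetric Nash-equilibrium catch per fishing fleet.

10.5

A representative fishing fleet's profit is π_i = y_i(259 − 4Y) − 70y_i − y_i², with Y = y_i + Σ_{j≠i} y_j.
First-order condition: 189 − 10y_i − 4Σ_{j≠i} y_j = 0.
With identical fishing fleets, set every y_j = y: then 189 − 10y − 8y = 0, i.e. y = 189/18 = 10.5.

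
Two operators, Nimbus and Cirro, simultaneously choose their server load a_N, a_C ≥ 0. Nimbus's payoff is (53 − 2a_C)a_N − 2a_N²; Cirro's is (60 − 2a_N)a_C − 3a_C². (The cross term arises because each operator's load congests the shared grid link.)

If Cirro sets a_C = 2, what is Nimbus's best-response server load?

12.25

Expanding Nimbus's payoff: 53a_N − 2a_Ca_N − 2a_N².
∂π/∂a_N = 53 − 2a_C − 4a_N = 0, so a_N = 13.25 − 0.5a_C.
At a_C = 2: a_N = 13.25 − 0.5·2 = 12.25.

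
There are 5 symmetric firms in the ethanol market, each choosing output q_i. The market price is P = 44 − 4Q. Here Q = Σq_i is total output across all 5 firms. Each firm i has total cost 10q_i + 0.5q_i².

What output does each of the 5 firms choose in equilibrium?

A representative firm's profit is π_i = q_i(44 − 4Q) − 10q_i − 0.5q_i², with Q = q_i + Σ_{j≠i} q_j.
First-order condition: 34 − 9q_i − 4Σ_{j≠i} q_j = 0.
With identical firms, set every q_j = q: then 34 − 9q − 16q = 0, i.e. q = 34/25 = 1.36.

1.36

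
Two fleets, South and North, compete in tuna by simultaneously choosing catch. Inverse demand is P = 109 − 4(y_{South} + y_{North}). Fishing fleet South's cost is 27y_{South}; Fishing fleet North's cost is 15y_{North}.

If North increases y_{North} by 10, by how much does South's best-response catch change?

-5

Fishing fleet South's profit: π = y_{South}(109 − 4(y_{South} + y_{North})) − 27y_{South}.
∂π/∂y_{South} = 82 − 8y_{South} − 4y_{North} = 0, so y_{South} = 10.25 − 0.5y_{North}.
The reaction-function slope is −0.5, so a 10-unit rise in y_{North} moves y_{South} by −0.5 × 10 = −5. South's best response falls — the actions are strategic substitutes.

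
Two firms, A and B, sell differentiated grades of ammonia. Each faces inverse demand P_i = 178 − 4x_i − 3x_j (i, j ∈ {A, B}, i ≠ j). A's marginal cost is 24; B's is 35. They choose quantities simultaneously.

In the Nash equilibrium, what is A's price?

Firm A's profit: π = x_A(178 − 4x_A − 3x_B) − 24x_A.
∂π/∂x_A = 154 − 8x_A − 3x_B = 0 ⇒ x_A = 19.25 − 0.375x_B.
Similarly x_B = 17.875 − 0.375x_A.
Solving the two reaction functions simultaneously: (1 − (−0.375)(−0.375))x_A = 19.25 − 0.375·17.875, so (55/64)x_A = 803/64 and x_A = 14.6.
Then x_B = 17.875 − 0.375·14.6 = 12.4.
P_A = 178 − 4·14.6 − 3·12.4 = 82.4.

82.4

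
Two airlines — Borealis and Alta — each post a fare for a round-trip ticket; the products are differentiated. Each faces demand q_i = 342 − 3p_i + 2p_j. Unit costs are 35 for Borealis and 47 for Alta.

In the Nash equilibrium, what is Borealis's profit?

Borealis's profit: π = (p_{Borealis} − 35)(342 − 3p_{Borealis} + 2p_{Alta}).
∂π/∂p_{Borealis} = 447 − 6p_{Borealis} + 2p_{Alta} = 0 ⇒ p_{Borealis} = 74.5 + (1/3)p_{Alta}.
Similarly p_{Alta} = 80.5 + (1/3)p_{Borealis}.
Solving the two reaction functions simultaneously: (1 − (1/3)(1/3))p_{Borealis} = 74.5 + (1/3)·80.5, so (8/9)p_{Borealis} = 304/3 and p_{Borealis} = 114.
Then p_{Alta} = 80.5 + (1/3)·114 = 118.5.
q_{Borealis} = 342 − 3·114 + 2·118.5 = 237.
Profit = (114 − 35)·237 = 18723.

18723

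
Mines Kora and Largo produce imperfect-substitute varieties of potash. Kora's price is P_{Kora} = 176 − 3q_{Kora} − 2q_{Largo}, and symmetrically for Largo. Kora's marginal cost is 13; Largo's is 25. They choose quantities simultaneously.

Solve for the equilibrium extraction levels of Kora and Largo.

21.125, 18.125

Mine Kora's profit: π = q_{Kora}(176 − 3q_{Kora} − 2q_{Largo}) − 13q_{Kora}.
∂π/∂q_{Kora} = 163 − 6q_{Kora} − 2q_{Largo} = 0 ⇒ q_{Kora} = 163/6 − (1/3)q_{Largo}.
Similarly q_{Largo} = 151/6 − (1/3)q_{Kora}.
Substituting the second reaction function into the first: q_{Kora} = 163/6 − (1/3)(151/6 − (1/3)q_{Kora}), which gives (8/9)q_{Kora} = 169/9 ⇒ q_{Kora} = 21.125.
Then q_{Largo} = 151/6 − (1/3)·21.125 = 18.125.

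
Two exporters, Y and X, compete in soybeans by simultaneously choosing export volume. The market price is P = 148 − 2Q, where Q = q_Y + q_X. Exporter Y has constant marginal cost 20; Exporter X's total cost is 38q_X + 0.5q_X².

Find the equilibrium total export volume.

Exporter Y's profit: π = q_Y(148 − 2(q_Y + q_X)) − 20q_Y.
∂π/∂q_Y = 128 − 4q_Y − 2q_X = 0, so q_Y = 32 − 0.5q_X.
For X: ∂π/∂q_X = 110 − 5q_X − 2q_Y = 0 ⇒ q_X = 22 − 0.4q_Y.
Substituting the second reaction function into the first: q_Y = 32 − 0.5(22 − 0.4q_Y), which gives 0.8q_Y = 21 ⇒ q_Y = 26.25.
Then q_X = 22 − 0.4·26.25 = 11.5.
Total export volume: 26.25 + 11.5 = 37.75.

37.75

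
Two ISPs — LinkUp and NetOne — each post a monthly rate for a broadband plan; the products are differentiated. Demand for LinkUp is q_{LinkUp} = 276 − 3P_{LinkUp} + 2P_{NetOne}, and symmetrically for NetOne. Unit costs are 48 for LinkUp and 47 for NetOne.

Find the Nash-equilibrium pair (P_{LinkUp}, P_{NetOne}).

104.8125, 104.4375

LinkUp's profit: π = (P_{LinkUp} − 48)(276 − 3P_{LinkUp} + 2P_{NetOne}).
∂π/∂P_{LinkUp} = 420 − 6P_{LinkUp} + 2P_{NetOne} = 0 ⇒ P_{LinkUp} = 70 + (1/3)P_{NetOne}.
Similarly P_{NetOne} = 69.5 + (1/3)P_{LinkUp}.
Substituting the second reaction function into the first: P_{LinkUp} = 70 + (1/3)(69.5 + (1/3)P_{LinkUp}), which gives (8/9)P_{LinkUp} = 559/6 ⇒ P_{LinkUp} = 104.8125.
Then P_{NetOne} = 69.5 + (1/3)·104.8125 = 104.4375.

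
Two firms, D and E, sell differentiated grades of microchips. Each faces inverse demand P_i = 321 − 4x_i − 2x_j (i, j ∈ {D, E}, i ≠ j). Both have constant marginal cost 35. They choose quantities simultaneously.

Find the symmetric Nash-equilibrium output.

Firm D's profit: π = x_D(321 − 4x_D − 2x_E) − 35x_D.
∂π/∂x_D = 286 − 8x_D − 2x_E = 0 ⇒ x_D = 35.75 − 0.25x_E.
Setting x_D = x_E in the reaction function: x_D = 35.75 − 0.25x_D, so x_D = 35.75 / 1.25 = 28.6.

28.6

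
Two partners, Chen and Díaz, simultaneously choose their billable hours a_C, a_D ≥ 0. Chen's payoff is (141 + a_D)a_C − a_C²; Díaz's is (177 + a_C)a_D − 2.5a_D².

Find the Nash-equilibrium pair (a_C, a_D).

98, 55

Expanding Chen's payoff: 141a_C + a_Da_C − a_C².
∂π/∂a_C = 141 + a_D − 2a_C = 0, so a_C = 70.5 + 0.5a_D.
Likewise for Díaz: a_D = 35.4 + 0.2a_C.
Plugging a_D into Chen's best response: a_C = 70.5 + 0.5(35.4 + 0.2a_C) ⇒ 0.9a_C = 88.2, so a_C = 98.
Then a_D = 35.4 + 0.2·98 = 55.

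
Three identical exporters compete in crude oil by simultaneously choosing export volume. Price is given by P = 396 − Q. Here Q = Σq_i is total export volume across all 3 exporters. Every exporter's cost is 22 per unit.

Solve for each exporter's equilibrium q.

93.5

A representative exporter's profit is π_i = q_i(396 − Q) − 22q_i, with Q = q_i + Σ_{j≠i} q_j.
First-order condition: 374 − 2q_i − Σ_{j≠i} q_j = 0.
With identical exporters, set every q_j = q: then 374 − 2q − 2q = 0, i.e. q = 374/4 = 93.5.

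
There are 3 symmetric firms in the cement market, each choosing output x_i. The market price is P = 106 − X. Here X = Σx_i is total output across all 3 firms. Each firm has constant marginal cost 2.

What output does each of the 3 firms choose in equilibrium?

26

A representative firm's profit is π_i = x_i(106 − X) − 2x_i, with X = x_i + Σ_{j≠i} x_j.
First-order condition: 104 − 2x_i − Σ_{j≠i} x_j = 0.
With identical firms, set every x_j = x: then 104 − 2x − 2x = 0, i.e. x = 104/4 = 26.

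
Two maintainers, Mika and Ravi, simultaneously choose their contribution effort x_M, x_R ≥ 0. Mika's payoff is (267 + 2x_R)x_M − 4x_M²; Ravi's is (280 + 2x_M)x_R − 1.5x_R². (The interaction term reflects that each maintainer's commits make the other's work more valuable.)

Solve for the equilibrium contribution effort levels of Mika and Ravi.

68.05, 138.7

Expanding Mika's payoff: 267x_M + 2x_Rx_M − 4x_M².
∂π/∂x_M = 267 + 2x_R − 8x_M = 0, so x_M = 33.375 + 0.25x_R.
Likewise for Ravi: x_R = 280/3 + (2/3)x_M.
Substituting the second reaction function into the first: x_M = 33.375 + 0.25(280/3 + (2/3)x_M), which gives (5/6)x_M = 1361/24 ⇒ x_M = 68.05.
Then x_R = 280/3 + (2/3)·68.05 = 138.7.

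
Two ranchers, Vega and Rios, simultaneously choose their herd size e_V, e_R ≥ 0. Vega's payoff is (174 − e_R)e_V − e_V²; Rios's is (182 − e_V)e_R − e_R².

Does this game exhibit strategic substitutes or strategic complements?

Expanding Vega's payoff: 174e_V − e_Re_V − e_V².
∂π/∂e_V = 174 − e_R − 2e_V = 0, so e_V = 87 − 0.5e_R.
The best-response slope de_V/de_R = −0.5 < 0: the reaction function is downward-sloping, so the choices are strategic substitutes.

strategic substitutes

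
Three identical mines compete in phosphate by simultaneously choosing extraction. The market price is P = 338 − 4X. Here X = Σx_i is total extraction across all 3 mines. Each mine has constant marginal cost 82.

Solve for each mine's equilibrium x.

16

A representative mine's profit is π_i = x_i(338 − 4X) − 82x_i, with X = x_i + Σ_{j≠i} x_j.
First-order condition: 256 − 8x_i − 4Σ_{j≠i} x_j = 0.
Imposing symmetry (x_j = x for all j) turns Σ_{j≠i} x_j into 2x, so 256 = 16x and x = 16.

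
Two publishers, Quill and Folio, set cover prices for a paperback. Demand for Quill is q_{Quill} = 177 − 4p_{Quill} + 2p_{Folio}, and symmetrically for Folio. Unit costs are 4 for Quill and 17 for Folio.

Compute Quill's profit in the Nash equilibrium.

Quill's profit: π = (p_{Quill} − 4)(177 − 4p_{Quill} + 2p_{Folio}).
∂π/∂p_{Quill} = 193 − 8p_{Quill} + 2p_{Folio} = 0 ⇒ p_{Quill} = 24.125 + 0.25p_{Folio}.
Similarly p_{Folio} = 30.625 + 0.25p_{Quill}.
Plugging p_{Folio} into Quill's best response: p_{Quill} = 24.125 + 0.25(30.625 + 0.25p_{Quill}) ⇒ 0.9375p_{Quill} = 1017/32, so p_{Quill} = 33.9.
Then p_{Folio} = 30.625 + 0.25·33.9 = 39.1.
q_{Quill} = 177 − 4·33.9 + 2·39.1 = 119.6.
Profit = (33.9 − 4)·119.6 = 3576.04.

3576.04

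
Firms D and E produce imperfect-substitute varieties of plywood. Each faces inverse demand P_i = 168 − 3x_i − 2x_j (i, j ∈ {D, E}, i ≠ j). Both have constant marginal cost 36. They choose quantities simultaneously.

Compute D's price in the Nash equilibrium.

85.5

Firm D's profit: π = x_D(168 − 3x_D − 2x_E) − 36x_D.
∂π/∂x_D = 132 − 6x_D − 2x_E = 0 ⇒ x_D = 22 − (1/3)x_E.
The game is symmetric, so in equilibrium x_E = x_D: the reaction function gives (4/3)x_D = 22, hence x_D = 16.5.
P_D = 168 − 3·16.5 − 2·16.5 = 85.5.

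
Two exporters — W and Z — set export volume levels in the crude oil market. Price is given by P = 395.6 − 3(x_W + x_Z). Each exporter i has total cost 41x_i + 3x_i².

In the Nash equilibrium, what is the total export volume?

47.28

Exporter W's profit: π = x_W(395.6 − 3(x_W + x_Z)) − 41x_W − 3x_W².
∂π/∂x_W = 354.6 − 12x_W − 3x_Z = 0, so x_W = 29.55 − 0.25x_Z.
The game is symmetric, so in equilibrium x_Z = x_W: the reaction function gives 1.25x_W = 29.55, hence x_W = 23.64.
Total export volume: 23.64 + 23.64 = 47.28.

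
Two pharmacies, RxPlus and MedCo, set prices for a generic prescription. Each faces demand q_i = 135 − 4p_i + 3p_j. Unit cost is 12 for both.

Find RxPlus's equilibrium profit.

RxPlus's profit: π = (p_{RxPlus} − 12)(135 − 4p_{RxPlus} + 3p_{MedCo}).
∂π/∂p_{RxPlus} = 183 − 8p_{RxPlus} + 3p_{MedCo} = 0 ⇒ p_{RxPlus} = 22.875 + 0.375p_{MedCo}.
Setting p_{RxPlus} = p_{MedCo} in the reaction function: p_{RxPlus} = 22.875 + 0.375p_{RxPlus}, so p_{RxPlus} = 22.875 / 0.625 = 36.6.
q_{RxPlus} = 135 − 4·36.6 + 3·36.6 = 98.4.
Profit = (36.6 − 12)·98.4 = 2420.64.

2420.64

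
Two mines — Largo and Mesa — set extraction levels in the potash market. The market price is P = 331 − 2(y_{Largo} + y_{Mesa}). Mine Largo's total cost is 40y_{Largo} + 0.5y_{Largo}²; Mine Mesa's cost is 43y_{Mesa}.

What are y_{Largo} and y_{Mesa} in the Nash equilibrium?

Mine Largo's profit: π = y_{Largo}(331 − 2(y_{Largo} + y_{Mesa})) − 40y_{Largo} − 0.5y_{Largo}².
∂π/∂y_{Largo} = 291 − 5y_{Largo} − 2y_{Mesa} = 0, so y_{Largo} = 58.2 − 0.4y_{Mesa}.
For Mesa: ∂π/∂y_{Mesa} = 288 − 4y_{Mesa} − 2y_{Largo} = 0 ⇒ y_{Mesa} = 72 − 0.5y_{Largo}.
Solving the two reaction functions simultaneously: (1 − (−0.4)(−0.5))y_{Largo} = 58.2 − 0.4·72, so 0.8y_{Largo} = 29.4 and y_{Largo} = 36.75.
Then y_{Mesa} = 72 − 0.5·36.75 = 53.625.

36.75, 53.625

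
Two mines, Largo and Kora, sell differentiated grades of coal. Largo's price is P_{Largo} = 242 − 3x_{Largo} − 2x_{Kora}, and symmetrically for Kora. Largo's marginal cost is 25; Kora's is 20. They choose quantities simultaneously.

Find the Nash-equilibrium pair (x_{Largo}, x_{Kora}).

Mine Largo's profit: π = x_{Largo}(242 − 3x_{Largo} − 2x_{Kora}) − 25x_{Largo}.
∂π/∂x_{Largo} = 217 − 6x_{Largo} − 2x_{Kora} = 0 ⇒ x_{Largo} = 217/6 − (1/3)x_{Kora}.
Similarly x_{Kora} = 37 − (1/3)x_{Largo}.
Solving the two reaction functions simultaneously: (1 − (−1/3)(−1/3))x_{Largo} = 217/6 − (1/3)·37, so (8/9)x_{Largo} = 143/6 and x_{Largo} = 26.8125.
Then x_{Kora} = 37 − (1/3)·26.8125 = 28.0625.

26.8125, 28.0625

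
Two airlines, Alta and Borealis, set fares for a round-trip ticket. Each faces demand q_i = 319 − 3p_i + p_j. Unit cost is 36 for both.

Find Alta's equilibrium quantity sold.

Alta's profit: π = (p_{Alta} − 36)(319 − 3p_{Alta} + p_{Borealis}).
∂π/∂p_{Alta} = 427 − 6p_{Alta} + p_{Borealis} = 0 ⇒ p_{Alta} = 427/6 + (1/6)p_{Borealis}.
Setting p_{Alta} = p_{Borealis} in the reaction function: p_{Alta} = 427/6 + (1/6)p_{Alta}, so p_{Alta} = (427/6) / (5/6) = 85.4.
q_{Alta} = 319 − 3·85.4 + 85.4 = 148.2.

148.2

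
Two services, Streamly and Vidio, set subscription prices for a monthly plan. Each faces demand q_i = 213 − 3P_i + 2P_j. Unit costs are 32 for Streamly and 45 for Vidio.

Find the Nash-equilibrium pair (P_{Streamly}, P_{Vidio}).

Streamly's profit: π = (P_{Streamly} − 32)(213 − 3P_{Streamly} + 2P_{Vidio}).
∂π/∂P_{Streamly} = 309 − 6P_{Streamly} + 2P_{Vidio} = 0 ⇒ P_{Streamly} = 51.5 + (1/3)P_{Vidio}.
Similarly P_{Vidio} = 58 + (1/3)P_{Streamly}.
Solving the two reaction functions simultaneously: (1 − (1/3)(1/3))P_{Streamly} = 51.5 + (1/3)·58, so (8/9)P_{Streamly} = 425/6 and P_{Streamly} = 79.6875.
Then P_{Vidio} = 58 + (1/3)·79.6875 = 84.5625.

79.6875, 84.5625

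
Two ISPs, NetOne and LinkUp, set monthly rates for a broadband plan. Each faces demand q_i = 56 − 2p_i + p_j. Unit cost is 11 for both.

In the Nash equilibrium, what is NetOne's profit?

NetOne's profit: π = (p_{NetOne} − 11)(56 − 2p_{NetOne} + p_{LinkUp}).
∂π/∂p_{NetOne} = 78 − 4p_{NetOne} + p_{LinkUp} = 0 ⇒ p_{NetOne} = 19.5 + 0.25p_{LinkUp}.
The game is symmetric, so in equilibrium p_{LinkUp} = p_{NetOne}: the reaction function gives 0.75p_{NetOne} = 19.5, hence p_{NetOne} = 26.
q_{NetOne} = 56 − 2·26 + 26 = 30.
Profit = (26 − 11)·30 = 450.

450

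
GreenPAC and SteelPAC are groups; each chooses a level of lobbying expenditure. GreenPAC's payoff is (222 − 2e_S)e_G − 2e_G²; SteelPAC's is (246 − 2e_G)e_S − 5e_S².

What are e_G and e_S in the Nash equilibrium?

Expanding GreenPAC's payoff: 222e_G − 2e_Se_G − 2e_G².
∂π/∂e_G = 222 − 2e_S − 4e_G = 0, so e_G = 55.5 − 0.5e_S.
Likewise for SteelPAC: e_S = 24.6 − 0.2e_G.
Solving the two reaction functions simultaneously: (1 − (−0.5)(−0.2))e_G = 55.5 − 0.5·24.6, so 0.9e_G = 43.2 and e_G = 48.
Then e_S = 24.6 − 0.2·48 = 15.

48, 15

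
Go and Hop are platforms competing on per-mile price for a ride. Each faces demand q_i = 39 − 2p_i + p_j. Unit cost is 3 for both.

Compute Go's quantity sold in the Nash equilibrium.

Go's profit: π = (p_{Go} − 3)(39 − 2p_{Go} + p_{Hop}).
∂π/∂p_{Go} = 45 − 4p_{Go} + p_{Hop} = 0 ⇒ p_{Go} = 11.25 + 0.25p_{Hop}.
By symmetry p_{Hop} = p_{Go}; substituting into the reaction function, 0.75p_{Go} = 11.25 and p_{Go} = 15.
q_{Go} = 39 − 2·15 + 15 = 24.

24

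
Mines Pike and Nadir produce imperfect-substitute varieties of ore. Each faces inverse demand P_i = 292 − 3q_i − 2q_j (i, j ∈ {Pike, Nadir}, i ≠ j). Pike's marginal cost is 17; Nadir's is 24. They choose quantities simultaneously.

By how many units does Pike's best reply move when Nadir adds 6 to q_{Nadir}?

Mine Pike's profit: π = q_{Pike}(292 − 3q_{Pike} − 2q_{Nadir}) − 17q_{Pike}.
∂π/∂q_{Pike} = 275 − 6q_{Pike} − 2q_{Nadir} = 0 ⇒ q_{Pike} = 275/6 − (1/3)q_{Nadir}.
The reaction-function slope is −1/3, so a 6-unit rise in q_{Nadir} moves q_{Pike} by −1/3 × 6 = −2. Pike's best response falls — the actions are strategic substitutes.

-2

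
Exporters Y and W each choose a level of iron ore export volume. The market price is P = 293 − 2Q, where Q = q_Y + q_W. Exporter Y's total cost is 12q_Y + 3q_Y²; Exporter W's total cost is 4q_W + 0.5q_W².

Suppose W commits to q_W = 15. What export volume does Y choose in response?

25.1

Exporter Y's profit: π = q_Y(293 − 2(q_Y + q_W)) − 12q_Y − 3q_Y².
∂π/∂q_Y = 281 − 10q_Y − 2q_W = 0, so q_Y = 28.1 − 0.2q_W.
At q_W = 15: q_Y = 28.1 − 0.2·15 = 25.1.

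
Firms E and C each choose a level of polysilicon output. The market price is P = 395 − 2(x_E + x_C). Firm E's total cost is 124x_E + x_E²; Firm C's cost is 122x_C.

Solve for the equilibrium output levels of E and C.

26.9, 54.8

Firm E's profit: π = x_E(395 − 2(x_E + x_C)) − 124x_E − x_E².
∂π/∂x_E = 271 − 6x_E − 2x_C = 0, so x_E = 271/6 − (1/3)x_C.
For C: ∂π/∂x_C = 273 − 4x_C − 2x_E = 0 ⇒ x_C = 68.25 − 0.5x_E.
Plugging x_C into E's best response: x_E = 271/6 − (1/3)(68.25 − 0.5x_E) ⇒ (5/6)x_E = 269/12, so x_E = 26.9.
Then x_C = 68.25 − 0.5·26.9 = 54.8.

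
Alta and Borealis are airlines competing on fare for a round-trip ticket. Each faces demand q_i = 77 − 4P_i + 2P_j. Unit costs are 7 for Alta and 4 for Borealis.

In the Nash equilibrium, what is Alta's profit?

Alta's profit: π = (P_{Alta} − 7)(77 − 4P_{Alta} + 2P_{Borealis}).
∂π/∂P_{Alta} = 105 − 8P_{Alta} + 2P_{Borealis} = 0 ⇒ P_{Alta} = 13.125 + 0.25P_{Borealis}.
Similarly P_{Borealis} = 11.625 + 0.25P_{Alta}.
Substituting the second reaction function into the first: P_{Alta} = 13.125 + 0.25(11.625 + 0.25P_{Alta}), which gives 0.9375P_{Alta} = 513/32 ⇒ P_{Alta} = 17.1.
Then P_{Borealis} = 11.625 + 0.25·17.1 = 15.9.
q_{Alta} = 77 − 4·17.1 + 2·15.9 = 40.4.
Profit = (17.1 − 7)·40.4 = 408.04.

408.04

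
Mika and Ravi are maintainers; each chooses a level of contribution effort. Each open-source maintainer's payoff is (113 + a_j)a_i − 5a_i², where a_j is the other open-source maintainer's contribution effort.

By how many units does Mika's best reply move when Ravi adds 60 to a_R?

6

Mika's payoff is (113 + a_R)a_M − 5a_M².
∂π/∂a_M = 113 + a_R − 10a_M = 0, so a_M = 11.3 + 0.1a_R.
The reaction-function slope is 0.1, so a 60-unit rise in a_R moves a_M by 0.1 × 60 = 6. Mika's best response rises — the actions are strategic complements.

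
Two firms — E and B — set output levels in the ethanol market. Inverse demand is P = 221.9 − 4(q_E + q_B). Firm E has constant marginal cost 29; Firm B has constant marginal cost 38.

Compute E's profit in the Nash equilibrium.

Firm E's profit: π = q_E(221.9 − 4(q_E + q_B)) − 29q_E.
∂π/∂q_E = 192.9 − 8q_E − 4q_B = 0, so q_E = 24.1125 − 0.5q_B.
By the same steps for B: q_B = 22.9875 − 0.5q_E.
Solving the two reaction functions simultaneously: (1 − (−0.5)(−0.5))q_E = 24.1125 − 0.5·22.9875, so 0.75q_E = 2019/160 and q_E = 16.825.
Then q_B = 22.9875 − 0.5·16.825 = 14.575.
Price P = 221.9 − 4·31.4 = 96.3.
E's profit: (96.3 − 29)·16.825 = 1132.3225.

1132.3225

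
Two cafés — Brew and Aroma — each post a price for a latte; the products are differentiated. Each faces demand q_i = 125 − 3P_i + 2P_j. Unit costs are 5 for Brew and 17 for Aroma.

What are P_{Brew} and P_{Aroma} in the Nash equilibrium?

Brew's profit: π = (P_{Brew} − 5)(125 − 3P_{Brew} + 2P_{Aroma}).
∂π/∂P_{Brew} = 140 − 6P_{Brew} + 2P_{Aroma} = 0 ⇒ P_{Brew} = 70/3 + (1/3)P_{Aroma}.
Similarly P_{Aroma} = 88/3 + (1/3)P_{Brew}.
Plugging P_{Aroma} into Brew's best response: P_{Brew} = 70/3 + (1/3)(88/3 + (1/3)P_{Brew}) ⇒ (8/9)P_{Brew} = 298/9, so P_{Brew} = 37.25.
Then P_{Aroma} = 88/3 + (1/3)·37.25 = 41.75.

37.25, 41.75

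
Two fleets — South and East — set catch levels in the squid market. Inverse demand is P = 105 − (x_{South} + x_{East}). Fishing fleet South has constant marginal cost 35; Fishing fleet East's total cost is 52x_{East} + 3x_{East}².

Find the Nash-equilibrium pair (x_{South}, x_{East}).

33.8, 2.4

Fishing fleet South's profit: π = x_{South}(105 − (x_{South} + x_{East})) − 35x_{South}.
∂π/∂x_{South} = 70 − 2x_{South} − x_{East} = 0, so x_{South} = 35 − 0.5x_{East}.
For East: ∂π/∂x_{East} = 53 − 8x_{East} − x_{South} = 0 ⇒ x_{East} = 6.625 − 0.125x_{South}.
Plugging x_{East} into South's best response: x_{South} = 35 − 0.5(6.625 − 0.125x_{South}) ⇒ 0.9375x_{South} = 31.6875, so x_{South} = 33.8.
Then x_{East} = 6.625 − 0.125·33.8 = 2.4.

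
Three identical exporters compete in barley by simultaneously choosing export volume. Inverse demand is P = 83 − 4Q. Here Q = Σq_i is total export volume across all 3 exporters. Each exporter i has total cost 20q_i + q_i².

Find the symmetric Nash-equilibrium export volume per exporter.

A representative exporter's profit is π_i = q_i(83 − 4Q) − 20q_i − q_i², with Q = q_i + Σ_{j≠i} q_j.
First-order condition: 63 − 10q_i − 4Σ_{j≠i} q_j = 0.
Imposing symmetry (q_j = q for all j) turns Σ_{j≠i} q_j into 2q, so 63 = 18q and q = 3.5.

3.5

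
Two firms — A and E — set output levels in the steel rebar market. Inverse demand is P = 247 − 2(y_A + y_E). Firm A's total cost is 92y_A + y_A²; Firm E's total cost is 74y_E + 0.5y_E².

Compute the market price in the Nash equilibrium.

158

Firm A's profit: π = y_A(247 − 2(y_A + y_E)) − 92y_A − y_A².
∂π/∂y_A = 155 − 6y_A − 2y_E = 0, so y_A = 155/6 − (1/3)y_E.
For E: ∂π/∂y_E = 173 − 5y_E − 2y_A = 0 ⇒ y_E = 34.6 − 0.4y_A.
Plugging y_E into A's best response: y_A = 155/6 − (1/3)(34.6 − 0.4y_A) ⇒ (13/15)y_A = 14.3, so y_A = 16.5.
Then y_E = 34.6 − 0.4·16.5 = 28.
Equilibrium price: P = 247 − 2·44.5 = 158.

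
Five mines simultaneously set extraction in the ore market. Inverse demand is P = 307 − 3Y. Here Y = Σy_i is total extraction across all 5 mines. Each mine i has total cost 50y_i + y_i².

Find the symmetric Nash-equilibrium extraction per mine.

12.85

A representative mine's profit is π_i = y_i(307 − 3Y) − 50y_i − y_i², with Y = y_i + Σ_{j≠i} y_j.
First-order condition: 257 − 8y_i − 3Σ_{j≠i} y_j = 0.
Imposing symmetry (y_j = y for all j) turns Σ_{j≠i} y_j into 4y, so 257 = 20y and y = 12.85.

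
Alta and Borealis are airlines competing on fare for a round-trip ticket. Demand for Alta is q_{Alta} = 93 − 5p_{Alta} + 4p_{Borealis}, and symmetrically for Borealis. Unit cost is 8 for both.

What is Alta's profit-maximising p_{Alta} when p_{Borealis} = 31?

Alta's profit: π = (p_{Alta} − 8)(93 − 5p_{Alta} + 4p_{Borealis}).
∂π/∂p_{Alta} = 133 − 10p_{Alta} + 4p_{Borealis} = 0 ⇒ p_{Alta} = 13.3 + 0.4p_{Borealis}.
At p_{Borealis} = 31: p_{Alta} = 13.3 + 0.4·31 = 25.7.

25.7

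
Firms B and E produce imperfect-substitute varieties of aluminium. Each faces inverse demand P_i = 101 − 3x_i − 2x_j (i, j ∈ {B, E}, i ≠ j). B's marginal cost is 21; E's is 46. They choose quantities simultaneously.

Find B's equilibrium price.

Firm B's profit: π = x_B(101 − 3x_B − 2x_E) − 21x_B.
∂π/∂x_B = 80 − 6x_B − 2x_E = 0 ⇒ x_B = 40/3 − (1/3)x_E.
Similarly x_E = 55/6 − (1/3)x_B.
Plugging x_E into B's best response: x_B = 40/3 − (1/3)(55/6 − (1/3)x_B) ⇒ (8/9)x_B = 185/18, so x_B = 11.5625.
Then x_E = 55/6 − (1/3)·11.5625 = 5.3125.
P_B = 101 − 3·11.5625 − 2·5.3125 = 55.6875.

55.6875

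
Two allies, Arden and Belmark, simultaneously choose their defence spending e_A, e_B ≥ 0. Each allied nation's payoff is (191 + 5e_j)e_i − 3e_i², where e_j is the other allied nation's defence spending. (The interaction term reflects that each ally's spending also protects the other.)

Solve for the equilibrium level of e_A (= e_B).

191

Arden's payoff is (191 + 5e_B)e_A − 3e_A².
∂π/∂e_A = 191 + 5e_B − 6e_A = 0, so e_A = 191/6 + (5/6)e_B.
Setting e_A = e_B in the reaction function: e_A = 191/6 + (5/6)e_A, so e_A = (191/6) / (1/6) = 191.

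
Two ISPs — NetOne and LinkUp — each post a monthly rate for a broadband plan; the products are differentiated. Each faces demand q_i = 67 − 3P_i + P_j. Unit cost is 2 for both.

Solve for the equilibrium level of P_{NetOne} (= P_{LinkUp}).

NetOne's profit: π = (P_{NetOne} − 2)(67 − 3P_{NetOne} + P_{LinkUp}).
∂π/∂P_{NetOne} = 73 − 6P_{NetOne} + P_{LinkUp} = 0 ⇒ P_{NetOne} = 73/6 + (1/6)P_{LinkUp}.
Setting P_{NetOne} = P_{LinkUp} in the reaction function: P_{NetOne} = 73/6 + (1/6)P_{NetOne}, so P_{NetOne} = (73/6) / (5/6) = 14.6.

14.6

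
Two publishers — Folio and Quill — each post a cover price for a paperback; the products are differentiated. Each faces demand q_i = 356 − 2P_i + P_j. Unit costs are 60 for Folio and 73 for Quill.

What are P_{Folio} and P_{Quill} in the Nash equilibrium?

Folio's profit: π = (P_{Folio} − 60)(356 − 2P_{Folio} + P_{Quill}).
∂π/∂P_{Folio} = 476 − 4P_{Folio} + P_{Quill} = 0 ⇒ P_{Folio} = 119 + 0.25P_{Quill}.
Similarly P_{Quill} = 125.5 + 0.25P_{Folio}.
Substituting the second reaction function into the first: P_{Folio} = 119 + 0.25(125.5 + 0.25P_{Folio}), which gives 0.9375P_{Folio} = 150.375 ⇒ P_{Folio} = 160.4.
Then P_{Quill} = 125.5 + 0.25·160.4 = 165.6.

160.4, 165.6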